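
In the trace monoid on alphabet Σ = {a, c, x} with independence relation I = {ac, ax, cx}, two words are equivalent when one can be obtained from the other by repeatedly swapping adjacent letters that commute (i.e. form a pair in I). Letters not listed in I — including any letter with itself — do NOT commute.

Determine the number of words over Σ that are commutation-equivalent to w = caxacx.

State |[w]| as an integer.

#0=c has no predecessor
#1=a has no predecessor
#2=x has no predecessor
#3=a depends on [1:a]
#4=c depends on [0:c]
#5=x depends on [2:x]
sources: [0:c, 1:a, 2:x]
N(rest) = Σ N(rest − s) over sources s of rest; N(one piece) = 1:
  size 1 → [3]=1  [4]=1  [5]=1
  size 2 → [0,4]=1  [1,3]=1  [2,5]=1  [3,4]=2  [3,5]=2  [4,5]=2
  size 3 → [0,3,4]=3  [0,4,5]=3  [1,3,4]=3  [1,3,5]=3  [2,3,5]=3  [2,4,5]=3  [3,4,5]=6
  size 4 → [0,1,3,4]=6  [0,2,4,5]=6  [0,3,4,5]=12  [1,2,3,5]=6  [1,3,4,5]=12  [2,3,4,5]=12
  first=0(c) contributes 30
  first=1(a) contributes 30
  first=2(x) contributes 30
|[w]| = 90

90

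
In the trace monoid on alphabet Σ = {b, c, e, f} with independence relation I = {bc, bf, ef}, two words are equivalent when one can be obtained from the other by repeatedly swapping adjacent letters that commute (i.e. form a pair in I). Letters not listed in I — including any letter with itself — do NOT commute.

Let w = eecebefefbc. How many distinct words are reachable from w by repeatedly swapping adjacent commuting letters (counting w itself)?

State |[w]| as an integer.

36

#0=e has no predecessor
#1=e depends on [0:e]
#2=c depends on [1:e]
#3=e depends on [2:c]
#4=b depends on [3:e]
#5=e depends on [4:b]
#6=f depends on [2:c]
#7=e depends on [5:e]
#8=f depends on [6:f]
#9=b depends on [7:e]
#10=c depends on [7:e, 8:f]
sources: [0:e]
N(rest) = Σ N(rest − s) over sources s of rest; N(one piece) = 1:
  size 1 → [9]=1  [10]=1
  size 2 → [8,10]=1  [9,10]=2
  size 3 → [6,8,10]=1  [7,9,10]=2  [8,9,10]=3
  size 4 → [5,7,9,10]=2  [6,8,9,10]=4  [7,8,9,10]=5
  size 5 → [4,5,7,9,10]=2  [5,7,8,9,10]=7  [6,7,8,9,10]=9
  size 6 → [3,4,5,7,9,10]=2  [4,5,7,8,9,10]=9  [5,6,7,8,9,10]=16
  size 7 → [3,4,5,7,8,9,10]=11  [4,5,6,7,8,9,10]=25
  size 8 → [3,4,5,6,7,8,9,10]=36
  size 9 → [2,3,4,5,6,7,8,9,10]=36
  first=0(e) contributes 36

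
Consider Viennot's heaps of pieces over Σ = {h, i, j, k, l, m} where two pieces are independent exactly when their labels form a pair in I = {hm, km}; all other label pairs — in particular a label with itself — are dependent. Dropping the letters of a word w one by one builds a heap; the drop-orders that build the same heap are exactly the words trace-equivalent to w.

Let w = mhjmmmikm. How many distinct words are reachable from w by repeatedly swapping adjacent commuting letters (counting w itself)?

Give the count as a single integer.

4

drop 0:m onto floor
drop 1:h onto floor
drop 2:j onto {0:m, 1:h}
drop 3:m onto {2:j}
drop 4:m onto {3:m}
drop 5:m onto {4:m}
drop 6:i onto {5:m}
drop 7:k onto {6:i}
drop 8:m onto {6:i}
ground layer = {0:m, 1:h}
drop-orders for the pieces not yet dropped (sum over which currently-grounded one goes next):
  1 to go: {7} 1  {8} 1
  2 to go: {7,8} 2
  3 to go: {6,7,8} 2
  4 to go: {5,6,7,8} 2
  5 to go: {4,5,6,7,8} 2
  6 to go: {3,4,5,6,7,8} 2
  7 to go: {2,3,4,5,6,7,8} 2
  if 0:m drops first: 2 orders
  if 1:h drops first: 2 orders
heap linearizations: 4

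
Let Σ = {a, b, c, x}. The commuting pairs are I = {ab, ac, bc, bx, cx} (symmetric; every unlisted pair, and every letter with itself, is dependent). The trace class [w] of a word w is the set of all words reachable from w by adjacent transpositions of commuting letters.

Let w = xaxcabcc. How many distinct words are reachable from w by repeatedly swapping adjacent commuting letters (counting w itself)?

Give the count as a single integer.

280

piece 0:x — minimal
piece 1:a rests on {0:x}
piece 2:x rests on {1:a}
piece 3:c — minimal
piece 4:a rests on {2:x}
piece 5:b — minimal
piece 6:c rests on {3:c}
piece 7:c rests on {6:c}
minimal pieces: {0:x, 3:c, 5:b}
ways to finish when only these pieces remain (= sum over removing one remaining piece with nothing left below it):
  1 left: {4}→1  {5}→1  {7}→1
  2 left: {2,4}→1  {4,5}→2  {4,7}→2  {5,7}→2  {6,7}→1
  3 left: {1,2,4}→1  {2,4,5}→3  {2,4,7}→3  {3,6,7}→1  {4,5,7}→6  {4,6,7}→3  {5,6,7}→3
  4 left: {0,1,2,4}→1  {1,2,4,5}→4  {1,2,4,7}→4  {2,4,5,7}→12  {2,4,6,7}→6  {3,4,6,7}→4  {3,5,6,7}→4  {4,5,6,7}→12
  5 left: {0,1,2,4,5}→5  {0,1,2,4,7}→5  {1,2,4,5,7}→20  {1,2,4,6,7}→10  {2,3,4,6,7}→10  {2,4,5,6,7}→30  {3,4,5,6,7}→20
  6 left: {0,1,2,4,5,7}→30  {0,1,2,4,6,7}→15  {1,2,3,4,6,7}→20  {1,2,4,5,6,7}→60  {2,3,4,5,6,7}→60
  placing 0:x first → 140 extensions
  placing 3:c first → 105 extensions
  placing 5:b first → 35 extensions
total linear extensions = 280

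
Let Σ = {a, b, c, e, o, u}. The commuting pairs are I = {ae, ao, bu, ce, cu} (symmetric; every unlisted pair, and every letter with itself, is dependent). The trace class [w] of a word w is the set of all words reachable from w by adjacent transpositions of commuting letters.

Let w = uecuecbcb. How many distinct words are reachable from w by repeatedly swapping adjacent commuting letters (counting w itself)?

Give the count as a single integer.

drop 0:u onto floor
drop 1:e onto {0:u}
drop 2:c onto floor
drop 3:u onto {1:e}
drop 4:e onto {3:u}
drop 5:c onto {2:c}
drop 6:b onto {4:e, 5:c}
drop 7:c onto {6:b}
drop 8:b onto {7:c}
ground layer = {0:u, 2:c}
drop-orders for the pieces not yet dropped (sum over which currently-grounded one goes next):
  1 to go: {8} 1
  2 to go: {7,8} 1
  3 to go: {6,7,8} 1
  4 to go: {4,6,7,8} 1  {5,6,7,8} 1
  5 to go: {2,5,6,7,8} 1  {3,4,6,7,8} 1  {4,5,6,7,8} 2
  6 to go: {1,3,4,6,7,8} 1  {2,4,5,6,7,8} 3  {3,4,5,6,7,8} 3
  7 to go: {0,1,3,4,6,7,8} 1  {1,3,4,5,6,7,8} 4  {2,3,4,5,6,7,8} 6
  if 0:u drops first: 10 orders
  if 2:c drops first: 5 orders
heap linearizations: 15

15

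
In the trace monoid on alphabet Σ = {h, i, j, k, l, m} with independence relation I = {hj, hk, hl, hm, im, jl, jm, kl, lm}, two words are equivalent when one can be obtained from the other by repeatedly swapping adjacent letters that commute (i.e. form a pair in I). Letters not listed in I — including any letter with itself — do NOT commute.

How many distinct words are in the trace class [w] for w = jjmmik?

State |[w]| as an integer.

0(j) covers ∅
1(j) covers 0:j
2(m) covers ∅
3(m) covers 2:m
4(i) covers 1:j
5(k) covers 3:m, 4:i
floor of heap: 0:j, 2:m
completions by unplaced set U, small U first (add the entries for U minus each lowest piece of U):
  |U|=1: {5}:1
  |U|=2: {3,5}:1  {4,5}:1
  |U|=3: {1,4,5}:1  {2,3,5}:1  {3,4,5}:2
  |U|=4: {0,1,4,5}:1  {1,3,4,5}:3  {2,3,4,5}:3
  start at 0(j): 6
  start at 2(m): 4
sum over floor = 10

10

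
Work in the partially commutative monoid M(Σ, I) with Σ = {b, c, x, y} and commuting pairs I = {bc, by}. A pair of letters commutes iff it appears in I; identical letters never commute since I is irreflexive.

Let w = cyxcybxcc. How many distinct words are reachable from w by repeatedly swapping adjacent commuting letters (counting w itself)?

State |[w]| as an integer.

3

#0=c has no predecessor
#1=y depends on [0:c]
#2=x depends on [1:y]
#3=c depends on [2:x]
#4=y depends on [3:c]
#5=b depends on [2:x]
#6=x depends on [4:y, 5:b]
#7=c depends on [6:x]
#8=c depends on [7:c]
sources: [0:c]
N(rest) = Σ N(rest − s) over sources s of rest; N(one piece) = 1:
  size 1 → [8]=1
  size 2 → [7,8]=1
  size 3 → [6,7,8]=1
  size 4 → [4,6,7,8]=1  [5,6,7,8]=1
  size 5 → [3,4,6,7,8]=1  [4,5,6,7,8]=2
  size 6 → [3,4,5,6,7,8]=3
  size 7 → [2,3,4,5,6,7,8]=3
  first=0(c) contributes 3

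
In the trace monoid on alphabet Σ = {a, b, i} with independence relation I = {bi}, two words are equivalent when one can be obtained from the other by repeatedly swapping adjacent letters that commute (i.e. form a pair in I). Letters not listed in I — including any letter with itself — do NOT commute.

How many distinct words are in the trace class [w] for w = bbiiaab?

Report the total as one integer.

drop 0:b onto floor
drop 1:b onto {0:b}
drop 2:i onto floor
drop 3:i onto {2:i}
drop 4:a onto {1:b, 3:i}
drop 5:a onto {4:a}
drop 6:b onto {5:a}
ground layer = {0:b, 2:i}
drop-orders for the pieces not yet dropped (sum over which currently-grounded one goes next):
  1 to go: {6} 1
  2 to go: {5,6} 1
  3 to go: {4,5,6} 1
  4 to go: {1,4,5,6} 1  {3,4,5,6} 1
  5 to go: {0,1,4,5,6} 1  {1,3,4,5,6} 2  {2,3,4,5,6} 1
  if 0:b drops first: 3 orders
  if 2:i drops first: 3 orders
heap linearizations: 6

6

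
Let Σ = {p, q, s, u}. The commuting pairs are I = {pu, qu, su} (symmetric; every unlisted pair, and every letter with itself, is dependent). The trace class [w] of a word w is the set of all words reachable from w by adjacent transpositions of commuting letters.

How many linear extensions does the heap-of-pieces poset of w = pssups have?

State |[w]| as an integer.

drop 0:p onto floor
drop 1:s onto {0:p}
drop 2:s onto {1:s}
drop 3:u onto floor
drop 4:p onto {2:s}
drop 5:s onto {4:p}
ground layer = {0:p, 3:u}
drop-orders for the pieces not yet dropped (sum over which currently-grounded one goes next):
  1 to go: {3} 1  {5} 1
  2 to go: {3,5} 2  {4,5} 1
  3 to go: {2,4,5} 1  {3,4,5} 3
  4 to go: {1,2,4,5} 1  {2,3,4,5} 4
  if 0:p drops first: 5 orders
  if 3:u drops first: 1 orders
heap linearizations: 6

6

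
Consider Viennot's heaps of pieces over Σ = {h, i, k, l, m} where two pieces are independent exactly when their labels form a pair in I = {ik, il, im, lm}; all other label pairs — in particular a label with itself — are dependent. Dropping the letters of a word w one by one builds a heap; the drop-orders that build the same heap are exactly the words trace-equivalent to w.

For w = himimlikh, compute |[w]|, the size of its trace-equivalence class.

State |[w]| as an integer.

105

piece 0:h — minimal
piece 1:i rests on {0:h}
piece 2:m rests on {0:h}
piece 3:i rests on {1:i}
piece 4:m rests on {2:m}
piece 5:l rests on {0:h}
piece 6:i rests on {3:i}
piece 7:k rests on {4:m, 5:l}
piece 8:h rests on {6:i, 7:k}
minimal pieces: {0:h}
ways to finish when only these pieces remain (= sum over removing one remaining piece with nothing left below it):
  1 left: {8}→1
  2 left: {6,8}→1  {7,8}→1
  3 left: {3,6,8}→1  {4,7,8}→1  {5,7,8}→1  {6,7,8}→2
  4 left: {1,3,6,8}→1  {2,4,7,8}→1  {3,6,7,8}→3  {4,5,7,8}→2  {4,6,7,8}→3  {5,6,7,8}→3
  5 left: {1,3,6,7,8}→4  {2,4,5,7,8}→3  {2,4,6,7,8}→4  {3,4,6,7,8}→6  {3,5,6,7,8}→6  {4,5,6,7,8}→8
  6 left: {1,3,4,6,7,8}→10  {1,3,5,6,7,8}→10  {2,3,4,6,7,8}→10  {2,4,5,6,7,8}→15  {3,4,5,6,7,8}→20
  7 left: {1,2,3,4,6,7,8}→20  {1,3,4,5,6,7,8}→40  {2,3,4,5,6,7,8}→45
  placing 0:h first → 105 extensions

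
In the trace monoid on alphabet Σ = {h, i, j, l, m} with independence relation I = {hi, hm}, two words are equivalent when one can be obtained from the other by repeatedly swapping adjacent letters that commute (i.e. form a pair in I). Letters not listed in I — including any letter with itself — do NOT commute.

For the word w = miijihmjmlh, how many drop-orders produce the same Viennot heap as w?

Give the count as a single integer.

3

drop 0:m onto floor
drop 1:i onto {0:m}
drop 2:i onto {1:i}
drop 3:j onto {2:i}
drop 4:i onto {3:j}
drop 5:h onto {3:j}
drop 6:m onto {4:i}
drop 7:j onto {5:h, 6:m}
drop 8:m onto {7:j}
drop 9:l onto {8:m}
drop 10:h onto {9:l}
ground layer = {0:m}
drop-orders for the pieces not yet dropped (sum over which currently-grounded one goes next):
  1 to go: {10} 1
  2 to go: {9,10} 1
  3 to go: {8,9,10} 1
  4 to go: {7,8,9,10} 1
  5 to go: {5,7,8,9,10} 1  {6,7,8,9,10} 1
  6 to go: {4,6,7,8,9,10} 1  {5,6,7,8,9,10} 2
  7 to go: {4,5,6,7,8,9,10} 3
  8 to go: {3,4,5,6,7,8,9,10} 3
  9 to go: {2,3,4,5,6,7,8,9,10} 3
  if 0:m drops first: 3 orders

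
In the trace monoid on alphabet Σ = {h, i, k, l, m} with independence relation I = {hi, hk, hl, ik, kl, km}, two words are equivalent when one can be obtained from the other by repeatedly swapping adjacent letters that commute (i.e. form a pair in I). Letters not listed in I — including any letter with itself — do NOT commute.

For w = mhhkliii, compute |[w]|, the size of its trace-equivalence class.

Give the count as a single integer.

drop 0:m onto floor
drop 1:h onto {0:m}
drop 2:h onto {1:h}
drop 3:k onto floor
drop 4:l onto {0:m}
drop 5:i onto {4:l}
drop 6:i onto {5:i}
drop 7:i onto {6:i}
ground layer = {0:m, 3:k}
drop-orders for the pieces not yet dropped (sum over which currently-grounded one goes next):
  1 to go: {2} 1  {3} 1  {7} 1
  2 to go: {1,2} 1  {2,3} 2  {2,7} 2  {3,7} 2  {6,7} 1
  3 to go: {1,2,3} 3  {1,2,7} 3  {2,3,7} 6  {2,6,7} 3  {3,6,7} 3  {5,6,7} 1
  4 to go: {1,2,3,7} 12  {1,2,6,7} 6  {2,3,6,7} 12  {2,5,6,7} 4  {3,5,6,7} 4  {4,5,6,7} 1
  5 to go: {1,2,3,6,7} 30  {1,2,5,6,7} 10  {2,3,5,6,7} 20  {2,4,5,6,7} 5  {3,4,5,6,7} 5
  6 to go: {1,2,3,5,6,7} 60  {1,2,4,5,6,7} 15  {2,3,4,5,6,7} 30
  if 0:m drops first: 105 orders
  if 3:k drops first: 15 orders
heap linearizations: 120

120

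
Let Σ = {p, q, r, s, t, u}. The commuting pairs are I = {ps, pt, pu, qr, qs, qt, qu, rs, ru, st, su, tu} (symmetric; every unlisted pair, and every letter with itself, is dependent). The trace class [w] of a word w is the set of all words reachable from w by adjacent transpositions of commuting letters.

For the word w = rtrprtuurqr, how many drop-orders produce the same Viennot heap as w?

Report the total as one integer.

275

piece 0:r — minimal
piece 1:t rests on {0:r}
piece 2:r rests on {1:t}
piece 3:p rests on {2:r}
piece 4:r rests on {3:p}
piece 5:t rests on {4:r}
piece 6:u — minimal
piece 7:u rests on {6:u}
piece 8:r rests on {5:t}
piece 9:q rests on {3:p}
piece 10:r rests on {8:r}
minimal pieces: {0:r, 6:u}
ways to finish when only these pieces remain (= sum over removing one remaining piece with nothing left below it):
  1 left: {7}→1  {9}→1  {10}→1
  2 left: {6,7}→1  {7,9}→2  {7,10}→2  {8,10}→1  {9,10}→2
  3 left: {5,8,10}→1  {6,7,9}→3  {6,7,10}→3  {7,8,10}→3  {7,9,10}→6  {8,9,10}→3
  4 left: {4,5,8,10}→1  {5,7,8,10}→4  {5,8,9,10}→4  {6,7,8,10}→6  {6,7,9,10}→12  {7,8,9,10}→12
  5 left: {4,5,7,8,10}→5  {4,5,8,9,10}→5  {5,6,7,8,10}→10  {5,7,8,9,10}→20  {6,7,8,9,10}→30
  6 left: {3,4,5,8,9,10}→5  {4,5,6,7,8,10}→15  {4,5,7,8,9,10}→30  {5,6,7,8,9,10}→60
  7 left: {2,3,4,5,8,9,10}→5  {3,4,5,7,8,9,10}→35  {4,5,6,7,8,9,10}→105
  8 left: {1,2,3,4,5,8,9,10}→5  {2,3,4,5,7,8,9,10}→40  {3,4,5,6,7,8,9,10}→140
  9 left: {0,1,2,3,4,5,8,9,10}→5  {1,2,3,4,5,7,8,9,10}→45  {2,3,4,5,6,7,8,9,10}→180
  placing 0:r first → 225 extensions
  placing 6:u first → 50 extensions
total linear extensions = 275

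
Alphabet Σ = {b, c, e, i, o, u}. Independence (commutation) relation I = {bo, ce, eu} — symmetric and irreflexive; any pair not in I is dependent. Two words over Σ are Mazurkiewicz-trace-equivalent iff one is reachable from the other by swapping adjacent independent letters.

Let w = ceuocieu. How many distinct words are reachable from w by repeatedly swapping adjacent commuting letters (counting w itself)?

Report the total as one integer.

piece 0:c — minimal
piece 1:e — minimal
piece 2:u rests on {0:c}
piece 3:o rests on {1:e, 2:u}
piece 4:c rests on {3:o}
piece 5:i rests on {4:c}
piece 6:e rests on {5:i}
piece 7:u rests on {5:i}
minimal pieces: {0:c, 1:e}
ways to finish when only these pieces remain (= sum over removing one remaining piece with nothing left below it):
  1 left: {6}→1  {7}→1
  2 left: {6,7}→2
  3 left: {5,6,7}→2
  4 left: {4,5,6,7}→2
  5 left: {3,4,5,6,7}→2
  6 left: {1,3,4,5,6,7}→2  {2,3,4,5,6,7}→2
  placing 0:c first → 4 extensions
  placing 1:e first → 2 extensions
total linear extensions = 6

6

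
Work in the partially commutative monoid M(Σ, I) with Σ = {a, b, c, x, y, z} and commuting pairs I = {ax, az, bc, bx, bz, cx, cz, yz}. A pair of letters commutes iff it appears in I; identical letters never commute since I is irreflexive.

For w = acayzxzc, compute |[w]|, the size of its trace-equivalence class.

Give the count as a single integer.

16

0(a) covers ∅
1(c) covers 0:a
2(a) covers 1:c
3(y) covers 2:a
4(z) covers ∅
5(x) covers 3:y, 4:z
6(z) covers 5:x
7(c) covers 3:y
floor of heap: 0:a, 4:z
completions by unplaced set U, small U first (add the entries for U minus each lowest piece of U):
  |U|=1: {6}:1  {7}:1
  |U|=2: {5,6}:1  {6,7}:2
  |U|=3: {4,5,6}:1  {5,6,7}:3
  |U|=4: {3,5,6,7}:3  {4,5,6,7}:4
  |U|=5: {2,3,5,6,7}:3  {3,4,5,6,7}:7
  |U|=6: {1,2,3,5,6,7}:3  {2,3,4,5,6,7}:10
  start at 0(a): 13
  start at 4(z): 3
sum over floor = 16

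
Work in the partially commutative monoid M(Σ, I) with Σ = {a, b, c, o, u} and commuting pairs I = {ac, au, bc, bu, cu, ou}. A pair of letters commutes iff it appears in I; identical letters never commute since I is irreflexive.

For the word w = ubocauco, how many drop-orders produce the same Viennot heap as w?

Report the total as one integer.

84

drop 0:u onto floor
drop 1:b onto floor
drop 2:o onto {1:b}
drop 3:c onto {2:o}
drop 4:a onto {2:o}
drop 5:u onto {0:u}
drop 6:c onto {3:c}
drop 7:o onto {4:a, 6:c}
ground layer = {0:u, 1:b}
drop-orders for the pieces not yet dropped (sum over which currently-grounded one goes next):
  1 to go: {5} 1  {7} 1
  2 to go: {0,5} 1  {4,7} 1  {5,7} 2  {6,7} 1
  3 to go: {0,5,7} 3  {3,6,7} 1  {4,5,7} 3  {4,6,7} 2  {5,6,7} 3
  4 to go: {0,4,5,7} 6  {0,5,6,7} 6  {3,4,6,7} 3  {3,5,6,7} 4  {4,5,6,7} 8
  5 to go: {0,3,5,6,7} 10  {0,4,5,6,7} 20  {2,3,4,6,7} 3  {3,4,5,6,7} 15
  6 to go: {0,3,4,5,6,7} 45  {1,2,3,4,6,7} 3  {2,3,4,5,6,7} 18
  if 0:u drops first: 21 orders
  if 1:b drops first: 63 orders
heap linearizations: 84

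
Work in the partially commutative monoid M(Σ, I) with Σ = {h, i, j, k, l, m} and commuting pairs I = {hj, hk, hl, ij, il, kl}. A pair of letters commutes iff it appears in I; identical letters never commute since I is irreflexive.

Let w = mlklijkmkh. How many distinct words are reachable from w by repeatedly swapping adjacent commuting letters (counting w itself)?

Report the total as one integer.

18

0(m) covers ∅
1(l) covers 0:m
2(k) covers 0:m
3(l) covers 1:l
4(i) covers 2:k
5(j) covers 2:k, 3:l
6(k) covers 4:i, 5:j
7(m) covers 6:k
8(k) covers 7:m
9(h) covers 7:m
floor of heap: 0:m
completions by unplaced set U, small U first (add the entries for U minus each lowest piece of U):
  |U|=1: {8}:1  {9}:1
  |U|=2: {8,9}:2
  |U|=3: {7,8,9}:2
  |U|=4: {6,7,8,9}:2
  |U|=5: {4,6,7,8,9}:2  {5,6,7,8,9}:2
  |U|=6: {3,5,6,7,8,9}:2  {4,5,6,7,8,9}:4
  |U|=7: {1,3,5,6,7,8,9}:2  {2,4,5,6,7,8,9}:4  {3,4,5,6,7,8,9}:6
  |U|=8: {1,3,4,5,6,7,8,9}:8  {2,3,4,5,6,7,8,9}:10
  start at 0(m): 18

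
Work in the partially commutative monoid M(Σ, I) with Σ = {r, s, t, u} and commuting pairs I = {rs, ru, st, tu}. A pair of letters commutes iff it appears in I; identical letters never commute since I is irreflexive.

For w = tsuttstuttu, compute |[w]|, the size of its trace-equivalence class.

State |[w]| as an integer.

462

#0=t has no predecessor
#1=s has no predecessor
#2=u depends on [1:s]
#3=t depends on [0:t]
#4=t depends on [3:t]
#5=s depends on [2:u]
#6=t depends on [4:t]
#7=u depends on [5:s]
#8=t depends on [6:t]
#9=t depends on [8:t]
#10=u depends on [7:u]
sources: [0:t, 1:s]
N(rest) = Σ N(rest − s) over sources s of rest; N(one piece) = 1:
  size 1 → [9]=1  [10]=1
  size 2 → [7,10]=1  [8,9]=1  [9,10]=2
  size 3 → [5,7,10]=1  [6,8,9]=1  [7,9,10]=3  [8,9,10]=3
  size 4 → [2,5,7,10]=1  [4,6,8,9]=1  [5,7,9,10]=4  [6,8,9,10]=4  [7,8,9,10]=6
  size 5 → [1,2,5,7,10]=1  [2,5,7,9,10]=5  [3,4,6,8,9]=1  [4,6,8,9,10]=5  [5,7,8,9,10]=10  [6,7,8,9,10]=10
  size 6 → [0,3,4,6,8,9]=1  [1,2,5,7,9,10]=6  [2,5,7,8,9,10]=15  [3,4,6,8,9,10]=6  [4,6,7,8,9,10]=15  [5,6,7,8,9,10]=20
  size 7 → [0,3,4,6,8,9,10]=7  [1,2,5,7,8,9,10]=21  [2,5,6,7,8,9,10]=35  [3,4,6,7,8,9,10]=21  [4,5,6,7,8,9,10]=35
  size 8 → [0,3,4,6,7,8,9,10]=28  [1,2,5,6,7,8,9,10]=56  [2,4,5,6,7,8,9,10]=70  [3,4,5,6,7,8,9,10]=56
  size 9 → [0,3,4,5,6,7,8,9,10]=84  [1,2,4,5,6,7,8,9,10]=126  [2,3,4,5,6,7,8,9,10]=126
  first=0(t) contributes 252
  first=1(s) contributes 210
|[w]| = 462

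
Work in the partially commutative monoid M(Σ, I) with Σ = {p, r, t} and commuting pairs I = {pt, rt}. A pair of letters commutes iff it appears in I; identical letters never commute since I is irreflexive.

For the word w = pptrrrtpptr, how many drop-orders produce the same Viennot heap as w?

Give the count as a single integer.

piece 0:p — minimal
piece 1:p rests on {0:p}
piece 2:t — minimal
piece 3:r rests on {1:p}
piece 4:r rests on {3:r}
piece 5:r rests on {4:r}
piece 6:t rests on {2:t}
piece 7:p rests on {5:r}
piece 8:p rests on {7:p}
piece 9:t rests on {6:t}
piece 10:r rests on {8:p}
minimal pieces: {0:p, 2:t}
ways to finish when only these pieces remain (= sum over removing one remaining piece with nothing left below it):
  1 left: {9}→1  {10}→1
  2 left: {6,9}→1  {8,10}→1  {9,10}→2
  3 left: {2,6,9}→1  {6,9,10}→3  {7,8,10}→1  {8,9,10}→3
  4 left: {2,6,9,10}→4  {5,7,8,10}→1  {6,8,9,10}→6  {7,8,9,10}→4
  5 left: {2,6,8,9,10}→10  {4,5,7,8,10}→1  {5,7,8,9,10}→5  {6,7,8,9,10}→10
  6 left: {2,6,7,8,9,10}→20  {3,4,5,7,8,10}→1  {4,5,7,8,9,10}→6  {5,6,7,8,9,10}→15
  7 left: {1,3,4,5,7,8,10}→1  {2,5,6,7,8,9,10}→35  {3,4,5,7,8,9,10}→7  {4,5,6,7,8,9,10}→21
  8 left: {0,1,3,4,5,7,8,10}→1  {1,3,4,5,7,8,9,10}→8  {2,4,5,6,7,8,9,10}→56  {3,4,5,6,7,8,9,10}→28
  9 left: {0,1,3,4,5,7,8,9,10}→9  {1,3,4,5,6,7,8,9,10}→36  {2,3,4,5,6,7,8,9,10}→84
  placing 0:p first → 120 extensions
  placing 2:t first → 45 extensions
total linear extensions = 165

165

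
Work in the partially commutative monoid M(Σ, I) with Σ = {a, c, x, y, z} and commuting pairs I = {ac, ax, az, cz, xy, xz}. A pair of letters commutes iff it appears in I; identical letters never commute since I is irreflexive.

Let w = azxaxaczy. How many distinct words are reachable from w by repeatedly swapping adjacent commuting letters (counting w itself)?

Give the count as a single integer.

drop 0:a onto floor
drop 1:z onto floor
drop 2:x onto floor
drop 3:a onto {0:a}
drop 4:x onto {2:x}
drop 5:a onto {3:a}
drop 6:c onto {4:x}
drop 7:z onto {1:z}
drop 8:y onto {5:a, 6:c, 7:z}
ground layer = {0:a, 1:z, 2:x}
drop-orders for the pieces not yet dropped (sum over which currently-grounded one goes next):
  1 to go: {8} 1
  2 to go: {5,8} 1  {6,8} 1  {7,8} 1
  3 to go: {1,7,8} 1  {3,5,8} 1  {4,6,8} 1  {5,6,8} 2  {5,7,8} 2  {6,7,8} 2
  4 to go: {0,3,5,8} 1  {1,5,7,8} 3  {1,6,7,8} 3  {2,4,6,8} 1  {3,5,6,8} 3  {3,5,7,8} 3  {4,5,6,8} 3  {4,6,7,8} 3  {5,6,7,8} 6
  5 to go: {0,3,5,6,8} 4  {0,3,5,7,8} 4  {1,3,5,7,8} 6  {1,4,6,7,8} 6  {1,5,6,7,8} 12  {2,4,5,6,8} 4  {2,4,6,7,8} 4  {3,4,5,6,8} 6  {3,5,6,7,8} 12  {4,5,6,7,8} 12
  6 to go: {0,1,3,5,7,8} 10  {0,3,4,5,6,8} 10  {0,3,5,6,7,8} 20  {1,2,4,6,7,8} 10  {1,3,5,6,7,8} 30  {1,4,5,6,7,8} 30  {2,3,4,5,6,8} 10  {2,4,5,6,7,8} 20  {3,4,5,6,7,8} 30
  7 to go: {0,1,3,5,6,7,8} 60  {0,2,3,4,5,6,8} 20  {0,3,4,5,6,7,8} 60  {1,2,4,5,6,7,8} 60  {1,3,4,5,6,7,8} 90  {2,3,4,5,6,7,8} 60
  if 0:a drops first: 210 orders
  if 1:z drops first: 140 orders
  if 2:x drops first: 210 orders
heap linearizations: 560

560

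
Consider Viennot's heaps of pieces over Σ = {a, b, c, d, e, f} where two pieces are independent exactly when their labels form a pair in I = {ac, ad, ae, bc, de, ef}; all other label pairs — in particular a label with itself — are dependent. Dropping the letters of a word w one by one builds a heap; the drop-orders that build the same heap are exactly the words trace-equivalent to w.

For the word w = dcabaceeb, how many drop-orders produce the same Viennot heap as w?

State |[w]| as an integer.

0(d) covers ∅
1(c) covers 0:d
2(a) covers ∅
3(b) covers 0:d, 2:a
4(a) covers 3:b
5(c) covers 1:c
6(e) covers 3:b, 5:c
7(e) covers 6:e
8(b) covers 4:a, 7:e
floor of heap: 0:d, 2:a
completions by unplaced set U, small U first (add the entries for U minus each lowest piece of U):
  |U|=1: {8}:1
  |U|=2: {4,8}:1  {7,8}:1
  |U|=3: {4,7,8}:2  {6,7,8}:1
  |U|=4: {4,6,7,8}:3  {5,6,7,8}:1
  |U|=5: {1,5,6,7,8}:1  {3,4,6,7,8}:3  {4,5,6,7,8}:4
  |U|=6: {1,4,5,6,7,8}:5  {2,3,4,6,7,8}:3  {3,4,5,6,7,8}:7
  |U|=7: {1,3,4,5,6,7,8}:12  {2,3,4,5,6,7,8}:10
  start at 0(d): 22
  start at 2(a): 12
sum over floor = 34

34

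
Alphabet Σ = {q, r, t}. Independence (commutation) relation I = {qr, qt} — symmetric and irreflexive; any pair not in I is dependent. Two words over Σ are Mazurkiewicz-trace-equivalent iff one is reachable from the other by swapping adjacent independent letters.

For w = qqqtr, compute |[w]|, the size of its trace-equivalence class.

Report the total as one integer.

10

piece 0:q — minimal
piece 1:q rests on {0:q}
piece 2:q rests on {1:q}
piece 3:t — minimal
piece 4:r rests on {3:t}
minimal pieces: {0:q, 3:t}
ways to finish when only these pieces remain (= sum over removing one remaining piece with nothing left below it):
  1 left: {2}→1  {4}→1
  2 left: {1,2}→1  {2,4}→2  {3,4}→1
  3 left: {0,1,2}→1  {1,2,4}→3  {2,3,4}→3
  placing 0:q first → 6 extensions
  placing 3:t first → 4 extensions
total linear extensions = 10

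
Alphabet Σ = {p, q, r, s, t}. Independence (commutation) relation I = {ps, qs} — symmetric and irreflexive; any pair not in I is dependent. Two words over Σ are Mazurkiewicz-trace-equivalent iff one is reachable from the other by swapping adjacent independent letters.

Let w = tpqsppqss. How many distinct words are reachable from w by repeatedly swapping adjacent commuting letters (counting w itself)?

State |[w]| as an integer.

56

drop 0:t onto floor
drop 1:p onto {0:t}
drop 2:q onto {1:p}
drop 3:s onto {0:t}
drop 4:p onto {2:q}
drop 5:p onto {4:p}
drop 6:q onto {5:p}
drop 7:s onto {3:s}
drop 8:s onto {7:s}
ground layer = {0:t}
drop-orders for the pieces not yet dropped (sum over which currently-grounded one goes next):
  1 to go: {6} 1  {8} 1
  2 to go: {5,6} 1  {6,8} 2  {7,8} 1
  3 to go: {3,7,8} 1  {4,5,6} 1  {5,6,8} 3  {6,7,8} 3
  4 to go: {2,4,5,6} 1  {3,6,7,8} 4  {4,5,6,8} 4  {5,6,7,8} 6
  5 to go: {1,2,4,5,6} 1  {2,4,5,6,8} 5  {3,5,6,7,8} 10  {4,5,6,7,8} 10
  6 to go: {1,2,4,5,6,8} 6  {2,4,5,6,7,8} 15  {3,4,5,6,7,8} 20
  7 to go: {1,2,4,5,6,7,8} 21  {2,3,4,5,6,7,8} 35
  if 0:t drops first: 56 orders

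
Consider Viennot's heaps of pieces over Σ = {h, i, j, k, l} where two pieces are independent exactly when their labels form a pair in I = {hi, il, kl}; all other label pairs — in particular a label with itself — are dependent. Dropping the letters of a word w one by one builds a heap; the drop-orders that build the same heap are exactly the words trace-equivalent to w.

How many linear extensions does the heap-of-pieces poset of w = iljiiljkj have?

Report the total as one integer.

0(i) covers ∅
1(l) covers ∅
2(j) covers 0:i, 1:l
3(i) covers 2:j
4(i) covers 3:i
5(l) covers 2:j
6(j) covers 4:i, 5:l
7(k) covers 6:j
8(j) covers 7:k
floor of heap: 0:i, 1:l
completions by unplaced set U, small U first (add the entries for U minus each lowest piece of U):
  |U|=1: {8}:1
  |U|=2: {7,8}:1
  |U|=3: {6,7,8}:1
  |U|=4: {4,6,7,8}:1  {5,6,7,8}:1
  |U|=5: {3,4,6,7,8}:1  {4,5,6,7,8}:2
  |U|=6: {3,4,5,6,7,8}:3
  |U|=7: {2,3,4,5,6,7,8}:3
  start at 0(i): 3
  start at 1(l): 3
sum over floor = 6

6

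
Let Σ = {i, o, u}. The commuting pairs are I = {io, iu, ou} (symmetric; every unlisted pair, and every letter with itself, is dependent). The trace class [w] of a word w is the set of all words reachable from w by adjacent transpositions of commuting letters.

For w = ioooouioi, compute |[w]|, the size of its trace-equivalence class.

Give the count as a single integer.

drop 0:i onto floor
drop 1:o onto floor
drop 2:o onto {1:o}
drop 3:o onto {2:o}
drop 4:o onto {3:o}
drop 5:u onto floor
drop 6:i onto {0:i}
drop 7:o onto {4:o}
drop 8:i onto {6:i}
ground layer = {0:i, 1:o, 5:u}
drop-orders for the pieces not yet dropped (sum over which currently-grounded one goes next):
  1 to go: {5} 1  {7} 1  {8} 1
  2 to go: {4,7} 1  {5,7} 2  {5,8} 2  {6,8} 1  {7,8} 2
  3 to go: {0,6,8} 1  {3,4,7} 1  {4,5,7} 3  {4,7,8} 3  {5,6,8} 3  {5,7,8} 6  {6,7,8} 3
  4 to go: {0,5,6,8} 4  {0,6,7,8} 4  {2,3,4,7} 1  {3,4,5,7} 4  {3,4,7,8} 4  {4,5,7,8} 12  {4,6,7,8} 6  {5,6,7,8} 12
  5 to go: {0,4,6,7,8} 10  {0,5,6,7,8} 20  {1,2,3,4,7} 1  {2,3,4,5,7} 5  {2,3,4,7,8} 5  {3,4,5,7,8} 20  {3,4,6,7,8} 10  {4,5,6,7,8} 30
  6 to go: {0,3,4,6,7,8} 20  {0,4,5,6,7,8} 60  {1,2,3,4,5,7} 6  {1,2,3,4,7,8} 6  {2,3,4,5,7,8} 30  {2,3,4,6,7,8} 15  {3,4,5,6,7,8} 60
  7 to go: {0,2,3,4,6,7,8} 35  {0,3,4,5,6,7,8} 140  {1,2,3,4,5,7,8} 42  {1,2,3,4,6,7,8} 21  {2,3,4,5,6,7,8} 105
  if 0:i drops first: 168 orders
  if 1:o drops first: 280 orders
  if 5:u drops first: 56 orders
heap linearizations: 504

504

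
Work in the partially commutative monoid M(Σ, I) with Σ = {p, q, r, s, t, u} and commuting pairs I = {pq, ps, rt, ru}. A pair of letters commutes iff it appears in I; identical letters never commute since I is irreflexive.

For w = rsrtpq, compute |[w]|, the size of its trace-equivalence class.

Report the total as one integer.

#0=r has no predecessor
#1=s depends on [0:r]
#2=r depends on [1:s]
#3=t depends on [1:s]
#4=p depends on [2:r, 3:t]
#5=q depends on [2:r, 3:t]
sources: [0:r]
N(rest) = Σ N(rest − s) over sources s of rest; N(one piece) = 1:
  size 1 → [4]=1  [5]=1
  size 2 → [4,5]=2
  size 3 → [2,4,5]=2  [3,4,5]=2
  size 4 → [2,3,4,5]=4
  first=0(r) contributes 4

4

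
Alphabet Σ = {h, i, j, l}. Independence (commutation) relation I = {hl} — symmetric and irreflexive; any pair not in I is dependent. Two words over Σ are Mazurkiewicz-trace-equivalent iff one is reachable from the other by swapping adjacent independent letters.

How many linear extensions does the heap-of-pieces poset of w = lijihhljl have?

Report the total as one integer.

3

0(l) covers ∅
1(i) covers 0:l
2(j) covers 1:i
3(i) covers 2:j
4(h) covers 3:i
5(h) covers 4:h
6(l) covers 3:i
7(j) covers 5:h, 6:l
8(l) covers 7:j
floor of heap: 0:l
completions by unplaced set U, small U first (add the entries for U minus each lowest piece of U):
  |U|=1: {8}:1
  |U|=2: {7,8}:1
  |U|=3: {5,7,8}:1  {6,7,8}:1
  |U|=4: {4,5,7,8}:1  {5,6,7,8}:2
  |U|=5: {4,5,6,7,8}:3
  |U|=6: {3,4,5,6,7,8}:3
  |U|=7: {2,3,4,5,6,7,8}:3
  start at 0(l): 3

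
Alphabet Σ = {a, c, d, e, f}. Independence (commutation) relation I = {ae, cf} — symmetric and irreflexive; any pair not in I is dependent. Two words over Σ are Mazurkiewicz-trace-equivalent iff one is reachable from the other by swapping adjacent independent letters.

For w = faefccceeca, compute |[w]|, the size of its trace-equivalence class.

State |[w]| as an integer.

drop 0:f onto floor
drop 1:a onto {0:f}
drop 2:e onto {0:f}
drop 3:f onto {1:a, 2:e}
drop 4:c onto {1:a, 2:e}
drop 5:c onto {4:c}
drop 6:c onto {5:c}
drop 7:e onto {3:f, 6:c}
drop 8:e onto {7:e}
drop 9:c onto {8:e}
drop 10:a onto {9:c}
ground layer = {0:f}
drop-orders for the pieces not yet dropped (sum over which currently-grounded one goes next):
  1 to go: {10} 1
  2 to go: {9,10} 1
  3 to go: {8,9,10} 1
  4 to go: {7,8,9,10} 1
  5 to go: {3,7,8,9,10} 1  {6,7,8,9,10} 1
  6 to go: {3,6,7,8,9,10} 2  {5,6,7,8,9,10} 1
  7 to go: {3,5,6,7,8,9,10} 3  {4,5,6,7,8,9,10} 1
  8 to go: {3,4,5,6,7,8,9,10} 4
  9 to go: {1,3,4,5,6,7,8,9,10} 4  {2,3,4,5,6,7,8,9,10} 4
  if 0:f drops first: 8 orders

8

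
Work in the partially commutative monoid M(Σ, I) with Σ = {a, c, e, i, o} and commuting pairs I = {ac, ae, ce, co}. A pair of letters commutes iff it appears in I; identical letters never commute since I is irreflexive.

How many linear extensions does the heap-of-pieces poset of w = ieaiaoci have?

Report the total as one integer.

6

piece 0:i — minimal
piece 1:e rests on {0:i}
piece 2:a rests on {0:i}
piece 3:i rests on {1:e, 2:a}
piece 4:a rests on {3:i}
piece 5:o rests on {4:a}
piece 6:c rests on {3:i}
piece 7:i rests on {5:o, 6:c}
minimal pieces: {0:i}
ways to finish when only these pieces remain (= sum over removing one remaining piece with nothing left below it):
  1 left: {7}→1
  2 left: {5,7}→1  {6,7}→1
  3 left: {4,5,7}→1  {5,6,7}→2
  4 left: {4,5,6,7}→3
  5 left: {3,4,5,6,7}→3
  6 left: {1,3,4,5,6,7}→3  {2,3,4,5,6,7}→3
  placing 0:i first → 6 extensions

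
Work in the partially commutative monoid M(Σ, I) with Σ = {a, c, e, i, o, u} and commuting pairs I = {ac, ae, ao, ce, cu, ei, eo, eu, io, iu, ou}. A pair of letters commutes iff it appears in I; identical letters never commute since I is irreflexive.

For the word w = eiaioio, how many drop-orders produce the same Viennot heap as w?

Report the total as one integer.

105

piece 0:e — minimal
piece 1:i — minimal
piece 2:a rests on {1:i}
piece 3:i rests on {2:a}
piece 4:o — minimal
piece 5:i rests on {3:i}
piece 6:o rests on {4:o}
minimal pieces: {0:e, 1:i, 4:o}
ways to finish when only these pieces remain (= sum over removing one remaining piece with nothing left below it):
  1 left: {0}→1  {5}→1  {6}→1
  2 left: {0,5}→2  {0,6}→2  {3,5}→1  {4,6}→1  {5,6}→2
  3 left: {0,3,5}→3  {0,4,6}→3  {0,5,6}→6  {2,3,5}→1  {3,5,6}→3  {4,5,6}→3
  4 left: {0,2,3,5}→4  {0,3,5,6}→12  {0,4,5,6}→12  {1,2,3,5}→1  {2,3,5,6}→4  {3,4,5,6}→6
  5 left: {0,1,2,3,5}→5  {0,2,3,5,6}→20  {0,3,4,5,6}→30  {1,2,3,5,6}→5  {2,3,4,5,6}→10
  placing 0:e first → 15 extensions
  placing 1:i first → 60 extensions
  placing 4:o first → 30 extensions
total linear extensions = 105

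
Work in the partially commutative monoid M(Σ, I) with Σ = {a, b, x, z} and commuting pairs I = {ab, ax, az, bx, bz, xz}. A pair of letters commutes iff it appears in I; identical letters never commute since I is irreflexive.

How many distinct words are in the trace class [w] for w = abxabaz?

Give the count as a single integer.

420

0(a) covers ∅
1(b) covers ∅
2(x) covers ∅
3(a) covers 0:a
4(b) covers 1:b
5(a) covers 3:a
6(z) covers ∅
floor of heap: 0:a, 1:b, 2:x, 6:z
completions by unplaced set U, small U first (add the entries for U minus each lowest piece of U):
  |U|=1: {2}:1  {4}:1  {5}:1  {6}:1
  |U|=2: {1,4}:1  {2,4}:2  {2,5}:2  {2,6}:2  {3,5}:1  {4,5}:2  {4,6}:2  {5,6}:2
  |U|=3: {0,3,5}:1  {1,2,4}:3  {1,4,5}:3  {1,4,6}:3  {2,3,5}:3  {2,4,5}:6  {2,4,6}:6  {2,5,6}:6  {3,4,5}:3  {3,5,6}:3  {4,5,6}:6
  |U|=4: {0,2,3,5}:4  {0,3,4,5}:4  {0,3,5,6}:4  {1,2,4,5}:12  {1,2,4,6}:12  {1,3,4,5}:6  {1,4,5,6}:12  {2,3,4,5}:12  {2,3,5,6}:12  {2,4,5,6}:24  {3,4,5,6}:12
  |U|=5: {0,1,3,4,5}:10  {0,2,3,4,5}:20  {0,2,3,5,6}:20  {0,3,4,5,6}:20  {1,2,3,4,5}:30  {1,2,4,5,6}:60  {1,3,4,5,6}:30  {2,3,4,5,6}:60
  start at 0(a): 180
  start at 1(b): 120
  start at 2(x): 60
  start at 6(z): 60
sum over floor = 420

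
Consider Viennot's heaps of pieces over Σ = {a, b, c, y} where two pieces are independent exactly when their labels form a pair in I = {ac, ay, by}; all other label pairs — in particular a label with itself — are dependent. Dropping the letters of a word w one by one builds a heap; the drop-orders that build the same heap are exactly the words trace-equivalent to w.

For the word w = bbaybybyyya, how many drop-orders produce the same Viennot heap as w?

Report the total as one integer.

piece 0:b — minimal
piece 1:b rests on {0:b}
piece 2:a rests on {1:b}
piece 3:y — minimal
piece 4:b rests on {2:a}
piece 5:y rests on {3:y}
piece 6:b rests on {4:b}
piece 7:y rests on {5:y}
piece 8:y rests on {7:y}
piece 9:y rests on {8:y}
piece 10:a rests on {6:b}
minimal pieces: {0:b, 3:y}
ways to finish when only these pieces remain (= sum over removing one remaining piece with nothing left below it):
  1 left: {9}→1  {10}→1
  2 left: {6,10}→1  {8,9}→1  {9,10}→2
  3 left: {4,6,10}→1  {6,9,10}→3  {7,8,9}→1  {8,9,10}→3
  4 left: {2,4,6,10}→1  {4,6,9,10}→4  {5,7,8,9}→1  {6,8,9,10}→6  {7,8,9,10}→4
  5 left: {1,2,4,6,10}→1  {2,4,6,9,10}→5  {3,5,7,8,9}→1  {4,6,8,9,10}→10  {5,7,8,9,10}→5  {6,7,8,9,10}→10
  6 left: {0,1,2,4,6,10}→1  {1,2,4,6,9,10}→6  {2,4,6,8,9,10}→15  {3,5,7,8,9,10}→6  {4,6,7,8,9,10}→20  {5,6,7,8,9,10}→15
  7 left: {0,1,2,4,6,9,10}→7  {1,2,4,6,8,9,10}→21  {2,4,6,7,8,9,10}→35  {3,5,6,7,8,9,10}→21  {4,5,6,7,8,9,10}→35
  8 left: {0,1,2,4,6,8,9,10}→28  {1,2,4,6,7,8,9,10}→56  {2,4,5,6,7,8,9,10}→70  {3,4,5,6,7,8,9,10}→56
  9 left: {0,1,2,4,6,7,8,9,10}→84  {1,2,4,5,6,7,8,9,10}→126  {2,3,4,5,6,7,8,9,10}→126
  placing 0:b first → 252 extensions
  placing 3:y first → 210 extensions
total linear extensions = 462

462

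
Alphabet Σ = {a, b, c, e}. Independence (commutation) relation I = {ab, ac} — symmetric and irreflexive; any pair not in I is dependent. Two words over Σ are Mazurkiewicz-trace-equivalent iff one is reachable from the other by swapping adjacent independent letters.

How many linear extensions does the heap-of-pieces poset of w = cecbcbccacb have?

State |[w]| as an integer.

0(c) covers ∅
1(e) covers 0:c
2(c) covers 1:e
3(b) covers 2:c
4(c) covers 3:b
5(b) covers 4:c
6(c) covers 5:b
7(c) covers 6:c
8(a) covers 1:e
9(c) covers 7:c
10(b) covers 9:c
floor of heap: 0:c
completions by unplaced set U, small U first (add the entries for U minus each lowest piece of U):
  |U|=1: {8}:1  {10}:1
  |U|=2: {8,10}:2  {9,10}:1
  |U|=3: {7,9,10}:1  {8,9,10}:3
  |U|=4: {6,7,9,10}:1  {7,8,9,10}:4
  |U|=5: {5,6,7,9,10}:1  {6,7,8,9,10}:5
  |U|=6: {4,5,6,7,9,10}:1  {5,6,7,8,9,10}:6
  |U|=7: {3,4,5,6,7,9,10}:1  {4,5,6,7,8,9,10}:7
  |U|=8: {2,3,4,5,6,7,9,10}:1  {3,4,5,6,7,8,9,10}:8
  |U|=9: {2,3,4,5,6,7,8,9,10}:9
  start at 0(c): 9

9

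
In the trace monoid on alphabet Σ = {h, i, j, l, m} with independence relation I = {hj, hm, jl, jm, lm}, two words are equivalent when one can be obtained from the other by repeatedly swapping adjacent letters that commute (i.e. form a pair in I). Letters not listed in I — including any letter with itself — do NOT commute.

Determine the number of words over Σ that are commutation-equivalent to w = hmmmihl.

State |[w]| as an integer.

4

0(h) covers ∅
1(m) covers ∅
2(m) covers 1:m
3(m) covers 2:m
4(i) covers 0:h, 3:m
5(h) covers 4:i
6(l) covers 5:h
floor of heap: 0:h, 1:m
completions by unplaced set U, small U first (add the entries for U minus each lowest piece of U):
  |U|=1: {6}:1
  |U|=2: {5,6}:1
  |U|=3: {4,5,6}:1
  |U|=4: {0,4,5,6}:1  {3,4,5,6}:1
  |U|=5: {0,3,4,5,6}:2  {2,3,4,5,6}:1
  start at 0(h): 1
  start at 1(m): 3
sum over floor = 4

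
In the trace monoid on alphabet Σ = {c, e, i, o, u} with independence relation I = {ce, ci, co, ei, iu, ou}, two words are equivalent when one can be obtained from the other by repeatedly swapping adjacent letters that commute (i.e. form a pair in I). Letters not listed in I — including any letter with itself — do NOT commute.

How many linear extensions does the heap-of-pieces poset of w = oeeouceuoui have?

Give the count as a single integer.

#0=o has no predecessor
#1=e depends on [0:o]
#2=e depends on [1:e]
#3=o depends on [2:e]
#4=u depends on [2:e]
#5=c depends on [4:u]
#6=e depends on [3:o, 4:u]
#7=u depends on [5:c, 6:e]
#8=o depends on [6:e]
#9=u depends on [7:u]
#10=i depends on [8:o]
sources: [0:o]
N(rest) = Σ N(rest − s) over sources s of rest; N(one piece) = 1:
  size 1 → [9]=1  [10]=1
  size 2 → [7,9]=1  [8,10]=1  [9,10]=2
  size 3 → [5,7,9]=1  [7,9,10]=3  [8,9,10]=3
  size 4 → [5,7,9,10]=4  [7,8,9,10]=6
  size 5 → [5,7,8,9,10]=10  [6,7,8,9,10]=6
  size 6 → [3,6,7,8,9,10]=6  [5,6,7,8,9,10]=16
  size 7 → [3,5,6,7,8,9,10]=22  [4,5,6,7,8,9,10]=16
  size 8 → [3,4,5,6,7,8,9,10]=38
  size 9 → [2,3,4,5,6,7,8,9,10]=38
  first=0(o) contributes 38

38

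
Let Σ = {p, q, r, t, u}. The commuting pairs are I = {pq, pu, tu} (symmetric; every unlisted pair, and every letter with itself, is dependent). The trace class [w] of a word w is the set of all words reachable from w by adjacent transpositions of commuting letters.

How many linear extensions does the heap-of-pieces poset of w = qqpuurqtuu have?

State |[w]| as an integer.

drop 0:q onto floor
drop 1:q onto {0:q}
drop 2:p onto floor
drop 3:u onto {1:q}
drop 4:u onto {3:u}
drop 5:r onto {2:p, 4:u}
drop 6:q onto {5:r}
drop 7:t onto {6:q}
drop 8:u onto {6:q}
drop 9:u onto {8:u}
ground layer = {0:q, 2:p}
drop-orders for the pieces not yet dropped (sum over which currently-grounded one goes next):
  1 to go: {7} 1  {9} 1
  2 to go: {7,9} 2  {8,9} 1
  3 to go: {7,8,9} 3
  4 to go: {6,7,8,9} 3
  5 to go: {5,6,7,8,9} 3
  6 to go: {2,5,6,7,8,9} 3  {4,5,6,7,8,9} 3
  7 to go: {2,4,5,6,7,8,9} 6  {3,4,5,6,7,8,9} 3
  8 to go: {1,3,4,5,6,7,8,9} 3  {2,3,4,5,6,7,8,9} 9
  if 0:q drops first: 12 orders
  if 2:p drops first: 3 orders
heap linearizations: 15

15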